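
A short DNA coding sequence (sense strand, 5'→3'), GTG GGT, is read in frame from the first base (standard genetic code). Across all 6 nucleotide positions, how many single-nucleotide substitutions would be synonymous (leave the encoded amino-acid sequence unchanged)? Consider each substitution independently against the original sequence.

Codon 1 (GTG, Val): 3 synonymous substitutions.
Codon 2 (GGT, Gly): 3 synonymous substitutions.
Total: 3 + 3 = 6.

6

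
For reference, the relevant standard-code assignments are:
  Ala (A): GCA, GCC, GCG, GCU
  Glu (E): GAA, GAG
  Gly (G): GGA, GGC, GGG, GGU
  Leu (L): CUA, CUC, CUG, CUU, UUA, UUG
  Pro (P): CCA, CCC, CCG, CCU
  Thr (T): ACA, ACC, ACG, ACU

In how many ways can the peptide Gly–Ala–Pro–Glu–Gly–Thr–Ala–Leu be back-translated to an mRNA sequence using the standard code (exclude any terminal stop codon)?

Gly: 4 codons.
Ala: 4 codons.
Pro: 4 codons.
Glu: 2 codons.
Gly: 4 codons.
Thr: 4 codons.
Ala: 4 codons.
Leu: 6 codons.
4 × 4 × 4 × 2 × 4 × 4 × 4 × 6 = 49152.

49152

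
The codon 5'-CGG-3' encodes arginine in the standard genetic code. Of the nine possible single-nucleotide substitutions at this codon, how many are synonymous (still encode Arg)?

4

Position 1: AGG → 1 synonymous.
Position 2: none → 0 synonymous.
Position 3: CGT, CGC, CGA → 3 synonymous.
Total: 1 + 0 + 3 = 4.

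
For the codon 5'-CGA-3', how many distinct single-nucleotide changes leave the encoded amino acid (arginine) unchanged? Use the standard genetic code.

4

Position 1: AGA → 1 synonymous.
Position 2: none → 0 synonymous.
Position 3: CGT, CGC, CGG → 3 synonymous.
Total: 1 + 0 + 3 = 4.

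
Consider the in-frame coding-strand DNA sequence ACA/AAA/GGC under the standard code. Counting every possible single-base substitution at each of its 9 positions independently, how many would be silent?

Codon 1 (ACA, Thr): 3 synonymous substitutions.
Codon 2 (AAA, Lys): 1 synonymous substitution.
Codon 3 (GGC, Gly): 3 synonymous substitutions.
Total: 3 + 1 + 3 = 7.

7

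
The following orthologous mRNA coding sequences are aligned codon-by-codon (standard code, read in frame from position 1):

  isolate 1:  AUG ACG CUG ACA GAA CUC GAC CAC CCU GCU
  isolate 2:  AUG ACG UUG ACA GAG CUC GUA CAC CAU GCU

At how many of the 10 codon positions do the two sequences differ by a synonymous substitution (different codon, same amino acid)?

Codon 1: AUG Met / AUG Met — identical.
Codon 2: ACG Thr / ACG Thr — identical.
Codon 3: CUG Leu / UUG Leu — synonymous.
Codon 4: ACA Thr / ACA Thr — identical.
Codon 5: GAA Glu / GAG Glu — synonymous.
Codon 6: CUC Leu / CUC Leu — identical.
Codon 7: GAC Asp / GUA Val — nonsynonymous.
Codon 8: CAC His / CAC His — identical.
Codon 9: CCU Pro / CAU His — nonsynonymous.
Codon 10: GCU Ala / GCU Ala — identical.
Synonymous differences: 2.

2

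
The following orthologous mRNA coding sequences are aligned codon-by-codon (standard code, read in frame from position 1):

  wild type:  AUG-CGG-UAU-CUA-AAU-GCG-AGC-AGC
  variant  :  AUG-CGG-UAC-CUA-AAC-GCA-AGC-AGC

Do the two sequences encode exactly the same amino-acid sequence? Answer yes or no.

yes

Codon 1: AUG Met / AUG Met — identical.
Codon 2: CGG Arg / CGG Arg — identical.
Codon 3: UAU Tyr / UAC Tyr — synonymous.
Codon 4: CUA Leu / CUA Leu — identical.
Codon 5: AAU Asn / AAC Asn — synonymous.
Codon 6: GCG Ala / GCA Ala — synonymous.
Codon 7: AGC Ser / AGC Ser — identical.
Codon 8: AGC Ser / AGC Ser — identical.
Nonsynonymous differences: 0 → same protein.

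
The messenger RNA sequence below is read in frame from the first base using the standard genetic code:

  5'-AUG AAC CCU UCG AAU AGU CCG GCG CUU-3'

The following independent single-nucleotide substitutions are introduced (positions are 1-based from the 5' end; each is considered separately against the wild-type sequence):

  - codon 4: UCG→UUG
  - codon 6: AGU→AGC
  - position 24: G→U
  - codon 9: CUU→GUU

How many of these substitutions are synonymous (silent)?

2

Codon 4: UCG (Ser) → UUG (Leu) — missense.
Codon 6: AGU (Ser) → AGC (Ser) — synonymous.
Codon 8: GCG (Ala) → GCU (Ala) — synonymous.
Codon 9: CUU (Leu) → GUU (Val) — missense.
Synonymous: 2 of 4.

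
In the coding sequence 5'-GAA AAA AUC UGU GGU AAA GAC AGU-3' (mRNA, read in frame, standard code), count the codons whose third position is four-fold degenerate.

1

Codon 1 GAA (Glu): third position 2-fold.
Codon 2 AAA (Lys): third position 2-fold.
Codon 3 AUC (Ile): third position 3-fold.
Codon 4 UGU (Cys): third position 2-fold.
Codon 5 GGU (Gly): third position 4-fold.
Codon 6 AAA (Lys): third position 2-fold.
Codon 7 GAC (Asp): third position 2-fold.
Codon 8 AGU (Ser): third position 2-fold.
Four-fold degenerate third positions: 1.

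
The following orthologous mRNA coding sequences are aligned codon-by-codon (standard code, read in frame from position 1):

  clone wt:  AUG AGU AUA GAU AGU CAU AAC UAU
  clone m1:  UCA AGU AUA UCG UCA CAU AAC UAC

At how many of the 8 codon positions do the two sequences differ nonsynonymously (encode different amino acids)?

2

Codon 1: AUG Met / UCA Ser — nonsynonymous.
Codon 2: AGU Ser / AGU Ser — identical.
Codon 3: AUA Ile / AUA Ile — identical.
Codon 4: GAU Asp / UCG Ser — nonsynonymous.
Codon 5: AGU Ser / UCA Ser — synonymous.
Codon 6: CAU His / CAU His — identical.
Codon 7: AAC Asn / AAC Asn — identical.
Codon 8: UAU Tyr / UAC Tyr — synonymous.
Nonsynonymous differences: 2.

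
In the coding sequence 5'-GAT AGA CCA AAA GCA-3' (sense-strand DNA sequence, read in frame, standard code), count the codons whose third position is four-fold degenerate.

2

Codon 1 GAT (Asp): third position 2-fold.
Codon 2 AGA (Arg): third position 2-fold.
Codon 3 CCA (Pro): third position 4-fold.
Codon 4 AAA (Lys): third position 2-fold.
Codon 5 GCA (Ala): third position 4-fold.
Four-fold degenerate third positions: 2.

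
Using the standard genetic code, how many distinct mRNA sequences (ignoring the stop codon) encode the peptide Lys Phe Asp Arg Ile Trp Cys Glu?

576

Lys: 2 codons.
Phe: 2 codons.
Asp: 2 codons.
Arg: 6 codons.
Ile: 3 codons.
Trp: 1 codon.
Cys: 2 codons.
Glu: 2 codons.
2 × 2 × 2 × 6 × 3 × 1 × 2 × 2 = 576.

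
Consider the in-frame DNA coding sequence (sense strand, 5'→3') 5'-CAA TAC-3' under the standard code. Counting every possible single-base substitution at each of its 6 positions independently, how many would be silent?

Codon 1 (CAA, Gln): 1 synonymous substitution.
Codon 2 (TAC, Tyr): 1 synonymous substitution.
Total: 1 + 1 = 2.

2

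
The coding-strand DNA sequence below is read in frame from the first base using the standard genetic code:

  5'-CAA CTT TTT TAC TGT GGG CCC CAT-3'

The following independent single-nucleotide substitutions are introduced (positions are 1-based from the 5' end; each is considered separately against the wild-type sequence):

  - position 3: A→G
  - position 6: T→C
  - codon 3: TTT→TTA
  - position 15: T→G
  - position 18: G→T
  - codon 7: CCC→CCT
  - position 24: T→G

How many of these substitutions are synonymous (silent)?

4

Codon 1: CAA (Gln) → CAG (Gln) — synonymous.
Codon 2: CTT (Leu) → CTC (Leu) — synonymous.
Codon 3: TTT (Phe) → TTA (Leu) — missense.
Codon 5: TGT (Cys) → TGG (Trp) — missense.
Codon 6: GGG (Gly) → GGT (Gly) — synonymous.
Codon 7: CCC (Pro) → CCT (Pro) — synonymous.
Codon 8: CAT (His) → CAG (Gln) — missense.
Synonymous: 4 of 7.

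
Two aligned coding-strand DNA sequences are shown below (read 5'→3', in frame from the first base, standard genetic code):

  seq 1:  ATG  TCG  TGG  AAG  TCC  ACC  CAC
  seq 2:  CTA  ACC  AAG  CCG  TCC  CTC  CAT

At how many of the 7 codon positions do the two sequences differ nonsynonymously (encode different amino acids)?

Codon 1: ATG Met / CTA Leu — nonsynonymous.
Codon 2: TCG Ser / ACC Thr — nonsynonymous.
Codon 3: TGG Trp / AAG Lys — nonsynonymous.
Codon 4: AAG Lys / CCG Pro — nonsynonymous.
Codon 5: TCC Ser / TCC Ser — identical.
Codon 6: ACC Thr / CTC Leu — nonsynonymous.
Codon 7: CAC His / CAT His — synonymous.
Nonsynonymous differences: 5.

5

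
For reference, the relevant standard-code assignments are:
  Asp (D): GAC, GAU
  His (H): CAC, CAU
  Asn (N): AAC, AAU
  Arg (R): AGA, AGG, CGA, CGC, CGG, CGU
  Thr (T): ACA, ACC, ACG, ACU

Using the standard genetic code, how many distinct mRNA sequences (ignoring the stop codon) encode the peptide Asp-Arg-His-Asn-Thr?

Asp: 2 codons.
Arg: 6 codons.
His: 2 codons.
Asn: 2 codons.
Thr: 4 codons.
2 × 6 × 2 × 2 × 4 = 192.

192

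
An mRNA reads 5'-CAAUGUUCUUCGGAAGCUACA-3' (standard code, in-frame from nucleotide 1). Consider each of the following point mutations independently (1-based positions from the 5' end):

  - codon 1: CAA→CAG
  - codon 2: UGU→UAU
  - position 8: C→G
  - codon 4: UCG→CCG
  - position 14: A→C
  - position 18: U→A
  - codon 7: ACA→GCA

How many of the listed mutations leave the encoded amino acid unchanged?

2

Codon 1: CAA (Gln) → CAG (Gln) — synonymous.
Codon 2: UGU (Cys) → UAU (Tyr) — missense.
Codon 3: UCU (Ser) → UGU (Cys) — missense.
Codon 4: UCG (Ser) → CCG (Pro) — missense.
Codon 5: GAA (Glu) → GCA (Ala) — missense.
Codon 6: GCU (Ala) → GCA (Ala) — synonymous.
Codon 7: ACA (Thr) → GCA (Ala) — missense.
Synonymous: 2 of 7.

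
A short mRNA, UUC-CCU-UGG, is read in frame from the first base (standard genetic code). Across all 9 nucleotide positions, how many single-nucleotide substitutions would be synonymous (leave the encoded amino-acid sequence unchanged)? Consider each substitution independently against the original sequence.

4

Codon 1 (UUC, Phe): 1 synonymous substitution.
Codon 2 (CCU, Pro): 3 synonymous substitutions.
Codon 3 (UGG, Trp): 0 synonymous substitutions.
Total: 1 + 3 + 0 = 4.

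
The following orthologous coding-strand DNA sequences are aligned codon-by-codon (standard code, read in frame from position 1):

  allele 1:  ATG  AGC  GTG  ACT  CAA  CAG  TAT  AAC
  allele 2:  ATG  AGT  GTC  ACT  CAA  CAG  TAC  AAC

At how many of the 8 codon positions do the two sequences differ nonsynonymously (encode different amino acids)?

0

Codon 1: ATG Met / ATG Met — identical.
Codon 2: AGC Ser / AGT Ser — synonymous.
Codon 3: GTG Val / GTC Val — synonymous.
Codon 4: ACT Thr / ACT Thr — identical.
Codon 5: CAA Gln / CAA Gln — identical.
Codon 6: CAG Gln / CAG Gln — identical.
Codon 7: TAT Tyr / TAC Tyr — synonymous.
Codon 8: AAC Asn / AAC Asn — identical.
Nonsynonymous differences: 0.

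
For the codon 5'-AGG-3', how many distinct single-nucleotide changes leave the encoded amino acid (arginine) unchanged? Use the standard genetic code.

2

Position 1: CGG → 1 synonymous.
Position 2: none → 0 synonymous.
Position 3: AGA → 1 synonymous.
Total: 1 + 0 + 1 = 2.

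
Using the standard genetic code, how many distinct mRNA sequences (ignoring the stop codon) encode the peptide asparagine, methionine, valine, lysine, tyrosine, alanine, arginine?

Asn: 2 codons.
Met: 1 codon.
Val: 4 codons.
Lys: 2 codons.
Tyr: 2 codons.
Ala: 4 codons.
Arg: 6 codons.
2 × 1 × 4 × 2 × 2 × 4 × 6 = 768.

768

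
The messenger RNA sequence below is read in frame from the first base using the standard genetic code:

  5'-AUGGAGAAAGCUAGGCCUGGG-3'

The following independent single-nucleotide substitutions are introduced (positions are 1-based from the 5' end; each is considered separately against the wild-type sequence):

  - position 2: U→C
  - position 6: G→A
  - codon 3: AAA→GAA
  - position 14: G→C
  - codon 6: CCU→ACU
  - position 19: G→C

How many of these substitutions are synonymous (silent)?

Codon 1: AUG (Met) → ACG (Thr) — missense.
Codon 2: GAG (Glu) → GAA (Glu) — synonymous.
Codon 3: AAA (Lys) → GAA (Glu) — missense.
Codon 5: AGG (Arg) → ACG (Thr) — missense.
Codon 6: CCU (Pro) → ACU (Thr) — missense.
Codon 7: GGG (Gly) → CGG (Arg) — missense.
Synonymous: 1 of 6.

1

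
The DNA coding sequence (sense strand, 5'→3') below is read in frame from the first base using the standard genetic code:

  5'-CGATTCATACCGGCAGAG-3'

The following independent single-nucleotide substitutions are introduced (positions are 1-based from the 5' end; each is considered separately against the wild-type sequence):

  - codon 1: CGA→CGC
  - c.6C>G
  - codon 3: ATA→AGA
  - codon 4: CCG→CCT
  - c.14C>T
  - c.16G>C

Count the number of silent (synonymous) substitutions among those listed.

Codon 1: CGA (Arg) → CGC (Arg) — synonymous.
Codon 2: TTC (Phe) → TTG (Leu) — missense.
Codon 3: ATA (Ile) → AGA (Arg) — missense.
Codon 4: CCG (Pro) → CCT (Pro) — synonymous.
Codon 5: GCA (Ala) → GTA (Val) — missense.
Codon 6: GAG (Glu) → CAG (Gln) — missense.
Synonymous: 2 of 6.

2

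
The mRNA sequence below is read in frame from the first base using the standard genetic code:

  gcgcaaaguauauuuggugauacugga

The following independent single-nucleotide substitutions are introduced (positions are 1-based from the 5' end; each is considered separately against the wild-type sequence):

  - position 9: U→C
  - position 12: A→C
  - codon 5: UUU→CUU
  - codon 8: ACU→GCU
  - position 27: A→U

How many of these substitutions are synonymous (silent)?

3

Codon 3: AGU (Ser) → AGC (Ser) — synonymous.
Codon 4: AUA (Ile) → AUC (Ile) — synonymous.
Codon 5: UUU (Phe) → CUU (Leu) — missense.
Codon 8: ACU (Thr) → GCU (Ala) — missense.
Codon 9: GGA (Gly) → GGU (Gly) — synonymous.
Synonymous: 3 of 5.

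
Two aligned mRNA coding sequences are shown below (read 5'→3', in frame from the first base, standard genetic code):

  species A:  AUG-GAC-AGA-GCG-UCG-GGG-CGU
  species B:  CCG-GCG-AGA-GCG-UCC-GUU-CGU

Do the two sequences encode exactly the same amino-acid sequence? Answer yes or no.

no

Codon 1: AUG Met / CCG Pro — nonsynonymous.
Codon 2: GAC Asp / GCG Ala — nonsynonymous.
Codon 3: AGA Arg / AGA Arg — identical.
Codon 4: GCG Ala / GCG Ala — identical.
Codon 5: UCG Ser / UCC Ser — synonymous.
Codon 6: GGG Gly / GUU Val — nonsynonymous.
Codon 7: CGU Arg / CGU Arg — identical.
Nonsynonymous differences: 3 → different protein.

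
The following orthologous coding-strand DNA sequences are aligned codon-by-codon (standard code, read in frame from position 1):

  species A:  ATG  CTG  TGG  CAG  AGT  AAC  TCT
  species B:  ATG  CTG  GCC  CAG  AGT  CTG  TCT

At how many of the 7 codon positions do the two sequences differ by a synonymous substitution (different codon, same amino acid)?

0

Codon 1: ATG Met / ATG Met — identical.
Codon 2: CTG Leu / CTG Leu — identical.
Codon 3: TGG Trp / GCC Ala — nonsynonymous.
Codon 4: CAG Gln / CAG Gln — identical.
Codon 5: AGT Ser / AGT Ser — identical.
Codon 6: AAC Asn / CTG Leu — nonsynonymous.
Codon 7: TCT Ser / TCT Ser — identical.
Synonymous differences: 0.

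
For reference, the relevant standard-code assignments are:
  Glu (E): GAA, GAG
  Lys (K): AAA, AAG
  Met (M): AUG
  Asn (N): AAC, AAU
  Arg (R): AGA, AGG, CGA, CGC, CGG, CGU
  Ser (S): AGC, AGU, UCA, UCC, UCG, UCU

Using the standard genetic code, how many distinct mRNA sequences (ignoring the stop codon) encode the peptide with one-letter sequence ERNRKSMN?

3456

Glu: 2 codons.
Arg: 6 codons.
Asn: 2 codons.
Arg: 6 codons.
Lys: 2 codons.
Ser: 6 codons.
Met: 1 codon.
Asn: 2 codons.
2 × 6 × 2 × 6 × 2 × 6 × 1 × 2 = 3456.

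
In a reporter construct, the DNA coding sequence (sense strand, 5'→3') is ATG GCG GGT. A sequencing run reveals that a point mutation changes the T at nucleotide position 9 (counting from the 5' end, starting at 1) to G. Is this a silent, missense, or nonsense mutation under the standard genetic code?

silent

Position 9 falls in codon 3: GGT → Gly.
After the substitution the codon is GGG → Gly.
Both encode Gly, so the change is synonymous.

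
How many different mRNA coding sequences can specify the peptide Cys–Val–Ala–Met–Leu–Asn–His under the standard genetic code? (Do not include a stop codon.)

768

Cys: 2 codons.
Val: 4 codons.
Ala: 4 codons.
Met: 1 codon.
Leu: 6 codons.
Asn: 2 codons.
His: 2 codons.
2 × 4 × 4 × 1 × 6 × 2 × 2 = 768.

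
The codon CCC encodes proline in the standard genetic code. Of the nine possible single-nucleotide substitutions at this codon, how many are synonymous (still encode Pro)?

3

Position 1: none → 0 synonymous.
Position 2: none → 0 synonymous.
Position 3: CCU, CCA, CCG → 3 synonymous.
Total: 0 + 0 + 3 = 3.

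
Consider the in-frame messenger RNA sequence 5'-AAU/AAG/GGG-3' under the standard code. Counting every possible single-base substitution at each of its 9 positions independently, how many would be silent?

Codon 1 (AAU, Asn): 1 synonymous substitution.
Codon 2 (AAG, Lys): 1 synonymous substitution.
Codon 3 (GGG, Gly): 3 synonymous substitutions.
Total: 1 + 1 + 3 = 5.

5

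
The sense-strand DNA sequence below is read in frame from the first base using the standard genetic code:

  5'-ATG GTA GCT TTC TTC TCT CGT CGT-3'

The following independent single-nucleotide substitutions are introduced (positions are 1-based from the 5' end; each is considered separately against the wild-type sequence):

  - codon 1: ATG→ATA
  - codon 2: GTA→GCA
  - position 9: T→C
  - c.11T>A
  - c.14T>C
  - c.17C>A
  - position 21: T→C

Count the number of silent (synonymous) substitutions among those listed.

2

Codon 1: ATG (Met) → ATA (Ile) — missense.
Codon 2: GTA (Val) → GCA (Ala) — missense.
Codon 3: GCT (Ala) → GCC (Ala) — synonymous.
Codon 4: TTC (Phe) → TAC (Tyr) — missense.
Codon 5: TTC (Phe) → TCC (Ser) — missense.
Codon 6: TCT (Ser) → TAT (Tyr) — missense.
Codon 7: CGT (Arg) → CGC (Arg) — synonymous.
Synonymous: 2 of 7.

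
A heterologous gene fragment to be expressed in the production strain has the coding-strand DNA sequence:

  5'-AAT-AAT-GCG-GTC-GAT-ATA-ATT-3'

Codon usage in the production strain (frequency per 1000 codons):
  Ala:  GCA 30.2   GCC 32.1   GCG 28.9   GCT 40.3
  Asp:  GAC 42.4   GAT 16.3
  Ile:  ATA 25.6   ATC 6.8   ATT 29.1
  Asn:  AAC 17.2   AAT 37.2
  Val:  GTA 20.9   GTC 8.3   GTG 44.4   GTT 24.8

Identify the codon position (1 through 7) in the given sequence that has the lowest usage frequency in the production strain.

4

Codon 1 AAT (Asn): 37.2 per 1000.
Codon 2 AAT (Asn): 37.2 per 1000.
Codon 3 GCG (Ala): 28.9 per 1000.
Codon 4 GTC (Val): 8.3 per 1000.
Codon 5 GAT (Asp): 16.3 per 1000.
Codon 6 ATA (Ile): 25.6 per 1000.
Codon 7 ATT (Ile): 29.1 per 1000.
Lowest frequency is 8.3 at codon 4.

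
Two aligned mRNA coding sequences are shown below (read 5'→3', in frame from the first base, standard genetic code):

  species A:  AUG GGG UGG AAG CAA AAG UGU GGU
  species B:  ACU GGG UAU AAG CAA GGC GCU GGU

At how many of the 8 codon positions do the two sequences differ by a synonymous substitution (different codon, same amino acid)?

0

Codon 1: AUG Met / ACU Thr — nonsynonymous.
Codon 2: GGG Gly / GGG Gly — identical.
Codon 3: UGG Trp / UAU Tyr — nonsynonymous.
Codon 4: AAG Lys / AAG Lys — identical.
Codon 5: CAA Gln / CAA Gln — identical.
Codon 6: AAG Lys / GGC Gly — nonsynonymous.
Codon 7: UGU Cys / GCU Ala — nonsynonymous.
Codon 8: GGU Gly / GGU Gly — identical.
Synonymous differences: 0.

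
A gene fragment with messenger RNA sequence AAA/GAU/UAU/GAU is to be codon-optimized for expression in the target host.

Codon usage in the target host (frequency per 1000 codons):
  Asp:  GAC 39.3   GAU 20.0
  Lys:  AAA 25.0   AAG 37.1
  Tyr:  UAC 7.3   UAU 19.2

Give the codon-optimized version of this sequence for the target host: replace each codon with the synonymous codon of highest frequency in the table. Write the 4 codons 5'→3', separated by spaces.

AAG GAC UAU GAC

Codon 1 (Lys): best is AAG at 37.1.
Codon 2 (Asp): best is GAC at 39.3.
Codon 3 (Tyr): best is UAU at 19.2.
Codon 4 (Asp): best is GAC at 39.3.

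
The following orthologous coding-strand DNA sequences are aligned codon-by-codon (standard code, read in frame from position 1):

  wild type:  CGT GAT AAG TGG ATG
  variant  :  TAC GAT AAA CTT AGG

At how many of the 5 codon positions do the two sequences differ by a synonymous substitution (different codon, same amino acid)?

1

Codon 1: CGT Arg / TAC Tyr — nonsynonymous.
Codon 2: GAT Asp / GAT Asp — identical.
Codon 3: AAG Lys / AAA Lys — synonymous.
Codon 4: TGG Trp / CTT Leu — nonsynonymous.
Codon 5: ATG Met / AGG Arg — nonsynonymous.
Synonymous differences: 1.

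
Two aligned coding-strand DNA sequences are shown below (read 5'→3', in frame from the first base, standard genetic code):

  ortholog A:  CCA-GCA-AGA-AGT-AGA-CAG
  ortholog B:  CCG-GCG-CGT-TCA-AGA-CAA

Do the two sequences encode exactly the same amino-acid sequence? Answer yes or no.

Codon 1: CCA Pro / CCG Pro — synonymous.
Codon 2: GCA Ala / GCG Ala — synonymous.
Codon 3: AGA Arg / CGT Arg — synonymous.
Codon 4: AGT Ser / TCA Ser — synonymous.
Codon 5: AGA Arg / AGA Arg — identical.
Codon 6: CAG Gln / CAA Gln — synonymous.
Nonsynonymous differences: 0 → same protein.

yes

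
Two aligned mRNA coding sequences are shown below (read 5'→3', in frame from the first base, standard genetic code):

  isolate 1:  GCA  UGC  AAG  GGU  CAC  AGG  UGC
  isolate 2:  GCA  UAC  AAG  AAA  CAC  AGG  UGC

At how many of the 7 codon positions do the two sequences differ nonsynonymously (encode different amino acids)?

2

Codon 1: GCA Ala / GCA Ala — identical.
Codon 2: UGC Cys / UAC Tyr — nonsynonymous.
Codon 3: AAG Lys / AAG Lys — identical.
Codon 4: GGU Gly / AAA Lys — nonsynonymous.
Codon 5: CAC His / CAC His — identical.
Codon 6: AGG Arg / AGG Arg — identical.
Codon 7: UGC Cys / UGC Cys — identical.
Nonsynonymous differences: 2.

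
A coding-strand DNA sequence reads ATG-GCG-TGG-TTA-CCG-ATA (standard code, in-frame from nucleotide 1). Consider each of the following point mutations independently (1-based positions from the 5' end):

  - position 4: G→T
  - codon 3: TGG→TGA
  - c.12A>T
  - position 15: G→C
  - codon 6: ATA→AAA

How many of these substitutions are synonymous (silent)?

1

Codon 2: GCG (Ala) → TCG (Ser) — missense.
Codon 3: TGG (Trp) → TGA (Stop) — nonsense.
Codon 4: TTA (Leu) → TTT (Phe) — missense.
Codon 5: CCG (Pro) → CCC (Pro) — synonymous.
Codon 6: ATA (Ile) → AAA (Lys) — missense.
Synonymous: 1 of 5.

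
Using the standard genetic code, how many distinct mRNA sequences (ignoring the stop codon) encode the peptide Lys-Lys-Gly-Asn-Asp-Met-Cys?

128

Lys: 2 codons.
Lys: 2 codons.
Gly: 4 codons.
Asn: 2 codons.
Asp: 2 codons.
Met: 1 codon.
Cys: 2 codons.
2 × 2 × 4 × 2 × 2 × 1 × 2 = 128.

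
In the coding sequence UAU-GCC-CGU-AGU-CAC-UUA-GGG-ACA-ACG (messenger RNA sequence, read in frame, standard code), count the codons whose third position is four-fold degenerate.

5

Codon 1 UAU (Tyr): third position 2-fold.
Codon 2 GCC (Ala): third position 4-fold.
Codon 3 CGU (Arg): third position 4-fold.
Codon 4 AGU (Ser): third position 2-fold.
Codon 5 CAC (His): third position 2-fold.
Codon 6 UUA (Leu): third position 2-fold.
Codon 7 GGG (Gly): third position 4-fold.
Codon 8 ACA (Thr): third position 4-fold.
Codon 9 ACG (Thr): third position 4-fold.
Four-fold degenerate third positions: 5.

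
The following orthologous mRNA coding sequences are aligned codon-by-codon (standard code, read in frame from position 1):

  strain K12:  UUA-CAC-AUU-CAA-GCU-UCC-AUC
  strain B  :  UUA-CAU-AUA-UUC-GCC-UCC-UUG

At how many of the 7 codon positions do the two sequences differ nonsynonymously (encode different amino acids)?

2

Codon 1: UUA Leu / UUA Leu — identical.
Codon 2: CAC His / CAU His — synonymous.
Codon 3: AUU Ile / AUA Ile — synonymous.
Codon 4: CAA Gln / UUC Phe — nonsynonymous.
Codon 5: GCU Ala / GCC Ala — synonymous.
Codon 6: UCC Ser / UCC Ser — identical.
Codon 7: AUC Ile / UUG Leu — nonsynonymous.
Nonsynonymous differences: 2.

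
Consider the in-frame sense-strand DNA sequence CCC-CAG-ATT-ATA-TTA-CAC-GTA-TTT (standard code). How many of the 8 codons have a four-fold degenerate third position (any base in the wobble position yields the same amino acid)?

2

Codon 1 CCC (Pro): third position 4-fold.
Codon 2 CAG (Gln): third position 2-fold.
Codon 3 ATT (Ile): third position 3-fold.
Codon 4 ATA (Ile): third position 3-fold.
Codon 5 TTA (Leu): third position 2-fold.
Codon 6 CAC (His): third position 2-fold.
Codon 7 GTA (Val): third position 4-fold.
Codon 8 TTT (Phe): third position 2-fold.
Four-fold degenerate third positions: 2.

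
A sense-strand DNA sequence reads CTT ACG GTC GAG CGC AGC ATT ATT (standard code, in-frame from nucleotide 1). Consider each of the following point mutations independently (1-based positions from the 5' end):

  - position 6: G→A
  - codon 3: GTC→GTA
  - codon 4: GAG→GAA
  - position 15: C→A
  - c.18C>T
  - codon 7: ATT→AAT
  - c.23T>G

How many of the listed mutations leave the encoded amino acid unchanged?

Codon 2: ACG (Thr) → ACA (Thr) — synonymous.
Codon 3: GTC (Val) → GTA (Val) — synonymous.
Codon 4: GAG (Glu) → GAA (Glu) — synonymous.
Codon 5: CGC (Arg) → CGA (Arg) — synonymous.
Codon 6: AGC (Ser) → AGT (Ser) — synonymous.
Codon 7: ATT (Ile) → AAT (Asn) — missense.
Codon 8: ATT (Ile) → AGT (Ser) — missense.
Synonymous: 5 of 7.

5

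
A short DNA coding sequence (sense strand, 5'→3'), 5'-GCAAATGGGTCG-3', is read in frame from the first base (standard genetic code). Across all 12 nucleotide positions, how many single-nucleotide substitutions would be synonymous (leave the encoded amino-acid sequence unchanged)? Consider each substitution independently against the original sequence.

10

Codon 1 (GCA, Ala): 3 synonymous substitutions.
Codon 2 (AAT, Asn): 1 synonymous substitution.
Codon 3 (GGG, Gly): 3 synonymous substitutions.
Codon 4 (TCG, Ser): 3 synonymous substitutions.
Total: 3 + 1 + 3 + 3 = 10.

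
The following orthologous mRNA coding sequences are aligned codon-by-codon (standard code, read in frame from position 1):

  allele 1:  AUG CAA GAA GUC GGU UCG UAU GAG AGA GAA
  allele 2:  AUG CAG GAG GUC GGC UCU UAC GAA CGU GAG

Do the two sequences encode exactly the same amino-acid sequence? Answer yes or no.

Codon 1: AUG Met / AUG Met — identical.
Codon 2: CAA Gln / CAG Gln — synonymous.
Codon 3: GAA Glu / GAG Glu — synonymous.
Codon 4: GUC Val / GUC Val — identical.
Codon 5: GGU Gly / GGC Gly — synonymous.
Codon 6: UCG Ser / UCU Ser — synonymous.
Codon 7: UAU Tyr / UAC Tyr — synonymous.
Codon 8: GAG Glu / GAA Glu — synonymous.
Codon 9: AGA Arg / CGU Arg — synonymous.
Codon 10: GAA Glu / GAG Glu — synonymous.
Nonsynonymous differences: 0 → same protein.

yes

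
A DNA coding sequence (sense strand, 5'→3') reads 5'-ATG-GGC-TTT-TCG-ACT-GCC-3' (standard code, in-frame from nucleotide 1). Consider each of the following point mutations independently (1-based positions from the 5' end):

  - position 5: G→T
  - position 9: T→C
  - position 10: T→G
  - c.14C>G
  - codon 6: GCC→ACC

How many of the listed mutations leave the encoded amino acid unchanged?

1

Codon 2: GGC (Gly) → GTC (Val) — missense.
Codon 3: TTT (Phe) → TTC (Phe) — synonymous.
Codon 4: TCG (Ser) → GCG (Ala) — missense.
Codon 5: ACT (Thr) → AGT (Ser) — missense.
Codon 6: GCC (Ala) → ACC (Thr) — missense.
Synonymous: 1 of 5.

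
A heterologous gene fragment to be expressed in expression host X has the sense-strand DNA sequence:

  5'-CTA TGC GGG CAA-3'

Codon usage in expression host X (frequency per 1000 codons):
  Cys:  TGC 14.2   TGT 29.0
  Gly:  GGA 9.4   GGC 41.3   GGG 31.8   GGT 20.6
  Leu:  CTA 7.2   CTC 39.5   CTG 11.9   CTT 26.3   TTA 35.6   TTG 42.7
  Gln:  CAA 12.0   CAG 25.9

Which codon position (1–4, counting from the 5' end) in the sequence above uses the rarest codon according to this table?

Codon 1 CTA (Leu): 7.2 per 1000.
Codon 2 TGC (Cys): 14.2 per 1000.
Codon 3 GGG (Gly): 31.8 per 1000.
Codon 4 CAA (Gln): 12.0 per 1000.
Lowest frequency is 7.2 at codon 1.

1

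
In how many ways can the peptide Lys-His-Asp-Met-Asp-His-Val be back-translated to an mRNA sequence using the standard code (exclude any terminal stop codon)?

128

Lys: 2 codons.
His: 2 codons.
Asp: 2 codons.
Met: 1 codon.
Asp: 2 codons.
His: 2 codons.
Val: 4 codons.
2 × 2 × 2 × 1 × 2 × 2 × 4 = 128.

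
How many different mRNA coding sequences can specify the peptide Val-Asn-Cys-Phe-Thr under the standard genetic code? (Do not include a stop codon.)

Val: 4 codons.
Asn: 2 codons.
Cys: 2 codons.
Phe: 2 codons.
Thr: 4 codons.
4 × 2 × 2 × 2 × 4 = 128.

128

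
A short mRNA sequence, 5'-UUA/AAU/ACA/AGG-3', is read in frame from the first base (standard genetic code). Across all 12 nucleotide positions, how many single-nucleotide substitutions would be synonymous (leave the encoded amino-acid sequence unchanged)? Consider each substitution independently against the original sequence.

8

Codon 1 (UUA, Leu): 2 synonymous substitutions.
Codon 2 (AAU, Asn): 1 synonymous substitution.
Codon 3 (ACA, Thr): 3 synonymous substitutions.
Codon 4 (AGG, Arg): 2 synonymous substitutions.
Total: 2 + 1 + 3 + 2 = 8.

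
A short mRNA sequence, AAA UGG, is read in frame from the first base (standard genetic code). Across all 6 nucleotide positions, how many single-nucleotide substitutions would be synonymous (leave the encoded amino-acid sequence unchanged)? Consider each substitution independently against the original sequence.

Codon 1 (AAA, Lys): 1 synonymous substitution.
Codon 2 (UGG, Trp): 0 synonymous substitutions.
Total: 1 + 0 = 1.

1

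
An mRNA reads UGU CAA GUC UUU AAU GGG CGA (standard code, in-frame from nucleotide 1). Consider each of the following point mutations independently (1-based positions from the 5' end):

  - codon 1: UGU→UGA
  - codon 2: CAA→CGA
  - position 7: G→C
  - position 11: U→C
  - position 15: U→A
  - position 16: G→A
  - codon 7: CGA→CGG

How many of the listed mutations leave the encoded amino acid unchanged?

1

Codon 1: UGU (Cys) → UGA (Stop) — nonsense.
Codon 2: CAA (Gln) → CGA (Arg) — missense.
Codon 3: GUC (Val) → CUC (Leu) — missense.
Codon 4: UUU (Phe) → UCU (Ser) — missense.
Codon 5: AAU (Asn) → AAA (Lys) — missense.
Codon 6: GGG (Gly) → AGG (Arg) — missense.
Codon 7: CGA (Arg) → CGG (Arg) — synonymous.
Synonymous: 1 of 7.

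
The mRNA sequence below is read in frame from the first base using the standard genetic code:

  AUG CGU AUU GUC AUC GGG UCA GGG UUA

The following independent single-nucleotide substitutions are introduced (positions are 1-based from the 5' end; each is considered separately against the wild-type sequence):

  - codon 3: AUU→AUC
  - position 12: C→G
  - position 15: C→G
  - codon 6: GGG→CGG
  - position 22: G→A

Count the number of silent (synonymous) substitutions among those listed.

2

Codon 3: AUU (Ile) → AUC (Ile) — synonymous.
Codon 4: GUC (Val) → GUG (Val) — synonymous.
Codon 5: AUC (Ile) → AUG (Met) — missense.
Codon 6: GGG (Gly) → CGG (Arg) — missense.
Codon 8: GGG (Gly) → AGG (Arg) — missense.
Synonymous: 2 of 5.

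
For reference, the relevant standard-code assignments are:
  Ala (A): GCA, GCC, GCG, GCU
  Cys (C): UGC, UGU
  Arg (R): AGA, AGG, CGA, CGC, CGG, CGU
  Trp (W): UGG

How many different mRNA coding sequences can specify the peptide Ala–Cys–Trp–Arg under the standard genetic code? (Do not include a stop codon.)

48

Ala: 4 codons.
Cys: 2 codons.
Trp: 1 codon.
Arg: 6 codons.
4 × 2 × 1 × 6 = 48.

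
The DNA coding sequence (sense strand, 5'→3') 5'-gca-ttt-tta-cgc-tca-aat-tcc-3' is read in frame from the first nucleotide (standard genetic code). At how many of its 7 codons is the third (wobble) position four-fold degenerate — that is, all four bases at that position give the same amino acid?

Codon 1 GCA (Ala): third position 4-fold.
Codon 2 TTT (Phe): third position 2-fold.
Codon 3 TTA (Leu): third position 2-fold.
Codon 4 CGC (Arg): third position 4-fold.
Codon 5 TCA (Ser): third position 4-fold.
Codon 6 AAT (Asn): third position 2-fold.
Codon 7 TCC (Ser): third position 4-fold.
Four-fold degenerate third positions: 4.

4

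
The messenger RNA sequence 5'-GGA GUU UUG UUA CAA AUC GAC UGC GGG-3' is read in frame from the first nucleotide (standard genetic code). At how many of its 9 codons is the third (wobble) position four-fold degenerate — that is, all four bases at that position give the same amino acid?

3

Codon 1 GGA (Gly): third position 4-fold.
Codon 2 GUU (Val): third position 4-fold.
Codon 3 UUG (Leu): third position 2-fold.
Codon 4 UUA (Leu): third position 2-fold.
Codon 5 CAA (Gln): third position 2-fold.
Codon 6 AUC (Ile): third position 3-fold.
Codon 7 GAC (Asp): third position 2-fold.
Codon 8 UGC (Cys): third position 2-fold.
Codon 9 GGG (Gly): third position 4-fold.
Four-fold degenerate third positions: 3.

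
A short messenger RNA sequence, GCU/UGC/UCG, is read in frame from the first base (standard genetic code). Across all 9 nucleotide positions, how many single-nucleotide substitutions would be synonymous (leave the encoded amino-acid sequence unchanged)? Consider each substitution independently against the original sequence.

Codon 1 (GCU, Ala): 3 synonymous substitutions.
Codon 2 (UGC, Cys): 1 synonymous substitution.
Codon 3 (UCG, Ser): 3 synonymous substitutions.
Total: 3 + 1 + 3 = 7.

7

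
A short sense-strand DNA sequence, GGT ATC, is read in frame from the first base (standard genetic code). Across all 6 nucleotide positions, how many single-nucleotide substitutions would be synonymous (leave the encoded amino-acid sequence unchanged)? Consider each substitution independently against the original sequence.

Codon 1 (GGT, Gly): 3 synonymous substitutions.
Codon 2 (ATC, Ile): 2 synonymous substitutions.
Total: 3 + 2 = 5.

5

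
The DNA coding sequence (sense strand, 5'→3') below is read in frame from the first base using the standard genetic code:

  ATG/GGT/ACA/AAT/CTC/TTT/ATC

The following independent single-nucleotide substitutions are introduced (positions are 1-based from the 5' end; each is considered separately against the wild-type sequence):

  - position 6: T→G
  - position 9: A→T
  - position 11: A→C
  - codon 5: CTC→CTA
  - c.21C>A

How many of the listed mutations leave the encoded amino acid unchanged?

4

Codon 2: GGT (Gly) → GGG (Gly) — synonymous.
Codon 3: ACA (Thr) → ACT (Thr) — synonymous.
Codon 4: AAT (Asn) → ACT (Thr) — missense.
Codon 5: CTC (Leu) → CTA (Leu) — synonymous.
Codon 7: ATC (Ile) → ATA (Ile) — synonymous.
Synonymous: 4 of 5.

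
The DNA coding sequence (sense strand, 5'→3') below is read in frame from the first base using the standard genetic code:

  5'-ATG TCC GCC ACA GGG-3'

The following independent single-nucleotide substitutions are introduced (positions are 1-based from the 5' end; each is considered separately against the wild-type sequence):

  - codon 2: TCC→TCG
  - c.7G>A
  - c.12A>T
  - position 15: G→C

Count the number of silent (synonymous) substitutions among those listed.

Codon 2: TCC (Ser) → TCG (Ser) — synonymous.
Codon 3: GCC (Ala) → ACC (Thr) — missense.
Codon 4: ACA (Thr) → ACT (Thr) — synonymous.
Codon 5: GGG (Gly) → GGC (Gly) — synonymous.
Synonymous: 3 of 4.

3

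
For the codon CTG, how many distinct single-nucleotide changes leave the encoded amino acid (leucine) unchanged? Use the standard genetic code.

Position 1: TTG → 1 synonymous.
Position 2: none → 0 synonymous.
Position 3: CTT, CTC, CTA → 3 synonymous.
Total: 1 + 0 + 3 = 4.

4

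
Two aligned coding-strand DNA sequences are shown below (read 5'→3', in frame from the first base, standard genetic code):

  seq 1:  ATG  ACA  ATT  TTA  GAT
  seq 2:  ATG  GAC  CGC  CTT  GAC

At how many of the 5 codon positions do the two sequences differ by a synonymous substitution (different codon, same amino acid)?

2

Codon 1: ATG Met / ATG Met — identical.
Codon 2: ACA Thr / GAC Asp — nonsynonymous.
Codon 3: ATT Ile / CGC Arg — nonsynonymous.
Codon 4: TTA Leu / CTT Leu — synonymous.
Codon 5: GAT Asp / GAC Asp — synonymous.
Synonymous differences: 2.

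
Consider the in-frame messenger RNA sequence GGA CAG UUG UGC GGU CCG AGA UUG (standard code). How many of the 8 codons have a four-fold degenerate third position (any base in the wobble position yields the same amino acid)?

Codon 1 GGA (Gly): third position 4-fold.
Codon 2 CAG (Gln): third position 2-fold.
Codon 3 UUG (Leu): third position 2-fold.
Codon 4 UGC (Cys): third position 2-fold.
Codon 5 GGU (Gly): third position 4-fold.
Codon 6 CCG (Pro): third position 4-fold.
Codon 7 AGA (Arg): third position 2-fold.
Codon 8 UUG (Leu): third position 2-fold.
Four-fold degenerate third positions: 3.

3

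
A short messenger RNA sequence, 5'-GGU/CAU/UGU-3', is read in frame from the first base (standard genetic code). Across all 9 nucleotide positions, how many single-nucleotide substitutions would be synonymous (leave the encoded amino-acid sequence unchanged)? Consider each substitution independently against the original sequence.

5

Codon 1 (GGU, Gly): 3 synonymous substitutions.
Codon 2 (CAU, His): 1 synonymous substitution.
Codon 3 (UGU, Cys): 1 synonymous substitution.
Total: 3 + 1 + 1 = 5.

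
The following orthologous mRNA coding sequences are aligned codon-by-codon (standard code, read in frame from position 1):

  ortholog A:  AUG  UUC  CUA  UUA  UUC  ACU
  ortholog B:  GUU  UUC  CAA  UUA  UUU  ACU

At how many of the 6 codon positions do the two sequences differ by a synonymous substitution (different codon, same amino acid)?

1

Codon 1: AUG Met / GUU Val — nonsynonymous.
Codon 2: UUC Phe / UUC Phe — identical.
Codon 3: CUA Leu / CAA Gln — nonsynonymous.
Codon 4: UUA Leu / UUA Leu — identical.
Codon 5: UUC Phe / UUU Phe — synonymous.
Codon 6: ACU Thr / ACU Thr — identical.
Synonymous differences: 1.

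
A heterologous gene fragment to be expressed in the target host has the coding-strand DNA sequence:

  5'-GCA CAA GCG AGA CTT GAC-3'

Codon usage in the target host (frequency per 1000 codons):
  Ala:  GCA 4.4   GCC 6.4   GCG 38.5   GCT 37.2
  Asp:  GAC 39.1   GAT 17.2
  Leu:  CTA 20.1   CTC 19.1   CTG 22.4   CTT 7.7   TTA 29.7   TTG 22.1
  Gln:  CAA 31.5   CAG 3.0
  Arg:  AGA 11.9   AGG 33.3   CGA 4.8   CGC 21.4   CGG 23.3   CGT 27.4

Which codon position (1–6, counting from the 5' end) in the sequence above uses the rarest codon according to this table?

Codon 1 GCA (Ala): 4.4 per 1000.
Codon 2 CAA (Gln): 31.5 per 1000.
Codon 3 GCG (Ala): 38.5 per 1000.
Codon 4 AGA (Arg): 11.9 per 1000.
Codon 5 CTT (Leu): 7.7 per 1000.
Codon 6 GAC (Asp): 39.1 per 1000.
Lowest frequency is 4.4 at codon 1.

1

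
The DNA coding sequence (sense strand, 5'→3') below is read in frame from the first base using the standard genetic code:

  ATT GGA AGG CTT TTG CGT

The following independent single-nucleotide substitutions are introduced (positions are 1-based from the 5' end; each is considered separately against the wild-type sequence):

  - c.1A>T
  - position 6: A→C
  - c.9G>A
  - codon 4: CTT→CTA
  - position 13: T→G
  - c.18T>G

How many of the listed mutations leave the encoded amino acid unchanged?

4

Codon 1: ATT (Ile) → TTT (Phe) — missense.
Codon 2: GGA (Gly) → GGC (Gly) — synonymous.
Codon 3: AGG (Arg) → AGA (Arg) — synonymous.
Codon 4: CTT (Leu) → CTA (Leu) — synonymous.
Codon 5: TTG (Leu) → GTG (Val) — missense.
Codon 6: CGT (Arg) → CGG (Arg) — synonymous.
Synonymous: 4 of 6.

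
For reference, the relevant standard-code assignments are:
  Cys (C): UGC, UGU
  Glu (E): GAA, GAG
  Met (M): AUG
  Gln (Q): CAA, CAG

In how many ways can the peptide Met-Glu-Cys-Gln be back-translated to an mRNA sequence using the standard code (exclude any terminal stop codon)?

Met: 1 codon.
Glu: 2 codons.
Cys: 2 codons.
Gln: 2 codons.
1 × 2 × 2 × 2 = 8.

8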